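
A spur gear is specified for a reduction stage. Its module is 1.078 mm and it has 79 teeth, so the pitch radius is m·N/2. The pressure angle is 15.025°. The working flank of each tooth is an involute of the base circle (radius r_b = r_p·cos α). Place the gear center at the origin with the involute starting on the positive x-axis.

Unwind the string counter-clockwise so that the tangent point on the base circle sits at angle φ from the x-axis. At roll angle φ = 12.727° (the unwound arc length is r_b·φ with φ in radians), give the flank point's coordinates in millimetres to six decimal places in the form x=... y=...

pitch radius r_p = m·N/2 = 1.078·79/2 = 42.581000
base radius r_b = r_p·cos α = 42.581000·cos 15.025° = 41.125275
roll angle φ = 12.727° = 0.22212805 rad
x = r_b·(cos φ + φ·sin φ) = 41.125275·(0.97543084 + 0.22212805·0.22030589) = 42.127373
y = r_b·(sin φ − φ·cos φ) = 41.125275·(0.22030589 − 0.22212805·0.97543084) = 0.149504

x=42.127373 y=0.149504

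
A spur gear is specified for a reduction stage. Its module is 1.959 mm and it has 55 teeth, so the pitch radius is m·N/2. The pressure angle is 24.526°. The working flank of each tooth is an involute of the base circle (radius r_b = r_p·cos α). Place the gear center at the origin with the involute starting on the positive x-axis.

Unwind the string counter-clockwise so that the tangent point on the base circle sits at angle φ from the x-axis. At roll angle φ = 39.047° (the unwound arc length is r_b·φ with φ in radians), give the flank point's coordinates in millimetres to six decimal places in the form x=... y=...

pitch radius r_p = m·N/2 = 1.959·55/2 = 53.872500
base radius r_b = r_p·cos α = 53.872500·cos 24.526° = 49.011746
roll angle φ = 39.047° = 0.68149871 rad
x = r_b·(cos φ + φ·sin φ) = 49.011746·(0.77662947 + 0.68149871·0.62995768) = 59.105460
y = r_b·(sin φ − φ·cos φ) = 49.011746·(0.62995768 − 0.68149871·0.77662947) = 4.934782

x=59.105460 y=4.934782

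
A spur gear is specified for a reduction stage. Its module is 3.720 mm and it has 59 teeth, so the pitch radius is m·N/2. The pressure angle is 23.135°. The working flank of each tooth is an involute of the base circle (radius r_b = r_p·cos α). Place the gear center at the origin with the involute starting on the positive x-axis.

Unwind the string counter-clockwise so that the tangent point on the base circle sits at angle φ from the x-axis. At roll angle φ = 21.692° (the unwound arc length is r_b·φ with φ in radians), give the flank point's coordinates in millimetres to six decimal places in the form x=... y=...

x=107.890131 y=1.799397

pitch radius r_p = m·N/2 = 3.720·59/2 = 109.740000
base radius r_b = r_p·cos α = 109.740000·cos 23.135° = 100.914891
roll angle φ = 21.692° = 0.37859682 rad
x = r_b·(cos φ + φ·sin φ) = 100.914891·(0.92918419 + 0.37859682·0.36961702) = 107.890131
y = r_b·(sin φ − φ·cos φ) = 100.914891·(0.36961702 − 0.37859682·0.92918419) = 1.799397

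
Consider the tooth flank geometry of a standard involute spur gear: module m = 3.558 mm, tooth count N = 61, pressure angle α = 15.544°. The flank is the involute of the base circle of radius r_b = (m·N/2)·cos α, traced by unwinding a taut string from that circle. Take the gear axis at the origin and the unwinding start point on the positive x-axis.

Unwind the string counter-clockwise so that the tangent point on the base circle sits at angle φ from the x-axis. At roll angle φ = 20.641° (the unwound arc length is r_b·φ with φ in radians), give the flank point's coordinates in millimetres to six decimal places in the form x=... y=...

pitch radius r_p = m·N/2 = 3.558·61/2 = 108.519000
base radius r_b = r_p·cos α = 108.519000·cos 15.544° = 104.549912
roll angle φ = 20.641° = 0.36025341 rad
x = r_b·(cos φ + φ·sin φ) = 104.549912·(0.93580752 + 0.36025341·0.35251139) = 111.115746
y = r_b·(sin φ − φ·cos φ) = 104.549912·(0.35251139 − 0.36025341·0.93580752) = 1.608347

x=111.115746 y=1.608347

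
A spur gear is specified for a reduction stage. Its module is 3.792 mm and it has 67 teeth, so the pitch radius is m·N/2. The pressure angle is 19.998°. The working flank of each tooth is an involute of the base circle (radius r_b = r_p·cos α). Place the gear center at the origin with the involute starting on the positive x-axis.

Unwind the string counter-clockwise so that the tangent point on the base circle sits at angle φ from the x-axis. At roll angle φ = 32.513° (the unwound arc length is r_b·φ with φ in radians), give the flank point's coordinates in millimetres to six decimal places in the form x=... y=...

pitch radius r_p = m·N/2 = 3.792·67/2 = 127.032000
base radius r_b = r_p·cos α = 127.032000·cos 19.998° = 119.372550
roll angle φ = 32.513° = 0.56745890 rad
x = r_b·(cos φ + φ·sin φ) = 119.372550·(0.84326951 + 0.56745890·0.53749095) = 137.072340
y = r_b·(sin φ − φ·cos φ) = 119.372550·(0.53749095 − 0.56745890·0.84326951) = 7.039419

x=137.072340 y=7.039419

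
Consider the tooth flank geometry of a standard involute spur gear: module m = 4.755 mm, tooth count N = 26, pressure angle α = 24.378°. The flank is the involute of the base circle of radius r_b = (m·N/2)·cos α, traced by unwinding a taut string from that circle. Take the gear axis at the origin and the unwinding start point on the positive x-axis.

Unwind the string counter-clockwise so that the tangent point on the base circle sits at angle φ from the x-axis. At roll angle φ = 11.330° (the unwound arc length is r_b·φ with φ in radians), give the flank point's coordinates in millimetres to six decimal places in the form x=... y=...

x=57.393807 y=0.144557

pitch radius r_p = m·N/2 = 4.755·26/2 = 61.815000
base radius r_b = r_p·cos α = 61.815000·cos 24.378° = 56.303711
roll angle φ = 11.330° = 0.19774580 rad
x = r_b·(cos φ + φ·sin φ) = 56.303711·(0.98051193 + 0.19774580·0.19645957) = 57.393807
y = r_b·(sin φ − φ·cos φ) = 56.303711·(0.19645957 − 0.19774580·0.98051193) = 0.144557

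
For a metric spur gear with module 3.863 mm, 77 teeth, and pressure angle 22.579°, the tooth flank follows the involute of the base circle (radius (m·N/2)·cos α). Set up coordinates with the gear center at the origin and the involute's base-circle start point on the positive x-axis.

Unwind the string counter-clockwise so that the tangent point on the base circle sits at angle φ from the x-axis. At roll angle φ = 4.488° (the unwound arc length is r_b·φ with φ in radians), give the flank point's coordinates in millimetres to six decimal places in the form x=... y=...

pitch radius r_p = m·N/2 = 3.863·77/2 = 148.725500
base radius r_b = r_p·cos α = 148.725500·cos 22.579° = 137.325840
roll angle φ = 4.488° = 0.07833038 rad
x = r_b·(cos φ + φ·sin φ) = 137.325840·(0.99693374 + 0.07833038·0.07825030) = 137.746486
y = r_b·(sin φ − φ·cos φ) = 137.325840·(0.07825030 − 0.07833038·0.99693374) = 0.021986

x=137.746486 y=0.021986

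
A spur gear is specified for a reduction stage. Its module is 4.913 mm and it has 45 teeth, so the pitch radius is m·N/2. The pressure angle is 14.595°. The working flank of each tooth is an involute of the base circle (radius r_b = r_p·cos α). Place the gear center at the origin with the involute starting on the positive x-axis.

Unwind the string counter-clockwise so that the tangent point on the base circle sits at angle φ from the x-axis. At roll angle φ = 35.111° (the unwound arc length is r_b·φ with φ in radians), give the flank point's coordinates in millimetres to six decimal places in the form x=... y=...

x=125.214758 y=7.901818

pitch radius r_p = m·N/2 = 4.913·45/2 = 110.542500
base radius r_b = r_p·cos α = 110.542500·cos 14.595° = 106.975422
roll angle φ = 35.111° = 0.61280255 rad
x = r_b·(cos φ + φ·sin φ) = 106.975422·(0.81803931 + 0.61280255·0.57516231) = 125.214758
y = r_b·(sin φ − φ·cos φ) = 106.975422·(0.57516231 − 0.61280255·0.81803931) = 7.901818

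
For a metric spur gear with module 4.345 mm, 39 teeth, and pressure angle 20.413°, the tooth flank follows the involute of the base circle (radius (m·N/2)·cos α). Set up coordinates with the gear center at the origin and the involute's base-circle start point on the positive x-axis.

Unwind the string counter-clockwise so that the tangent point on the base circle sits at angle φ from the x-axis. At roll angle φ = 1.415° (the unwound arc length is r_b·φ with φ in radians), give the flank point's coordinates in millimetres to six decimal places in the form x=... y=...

pitch radius r_p = m·N/2 = 4.345·39/2 = 84.727500
base radius r_b = r_p·cos α = 84.727500·cos 20.413° = 79.406857
roll angle φ = 1.415° = 0.02469641 rad
x = r_b·(cos φ + φ·sin φ) = 79.406857·(0.99969506 + 0.02469641·0.02469390) = 79.431069
y = r_b·(sin φ − φ·cos φ) = 79.406857·(0.02469390 − 0.02469641·0.99969506) = 0.000399

x=79.431069 y=0.000399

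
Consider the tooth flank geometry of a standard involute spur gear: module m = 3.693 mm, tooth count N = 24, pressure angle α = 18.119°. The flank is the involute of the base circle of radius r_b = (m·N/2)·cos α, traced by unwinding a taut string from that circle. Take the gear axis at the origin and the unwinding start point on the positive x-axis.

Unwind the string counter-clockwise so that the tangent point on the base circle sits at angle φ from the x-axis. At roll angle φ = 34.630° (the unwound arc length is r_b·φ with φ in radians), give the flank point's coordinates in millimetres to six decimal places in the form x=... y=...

x=49.123146 y=2.988080

pitch radius r_p = m·N/2 = 3.693·24/2 = 44.316000
base radius r_b = r_p·cos α = 44.316000·cos 18.119° = 42.118487
roll angle φ = 34.630° = 0.60440752 rad
x = r_b·(cos φ + φ·sin φ) = 42.118487·(0.82283893 + 0.60440752·0.56827466) = 49.123146
y = r_b·(sin φ − φ·cos φ) = 42.118487·(0.56827466 − 0.60440752·0.82283893) = 2.988080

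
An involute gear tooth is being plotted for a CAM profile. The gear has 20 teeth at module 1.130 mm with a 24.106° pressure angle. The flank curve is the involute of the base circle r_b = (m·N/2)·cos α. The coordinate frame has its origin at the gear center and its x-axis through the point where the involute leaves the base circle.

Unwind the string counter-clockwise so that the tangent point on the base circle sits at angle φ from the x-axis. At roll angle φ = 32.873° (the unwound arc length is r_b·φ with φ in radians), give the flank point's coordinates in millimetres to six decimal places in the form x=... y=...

pitch radius r_p = m·N/2 = 1.130·20/2 = 11.300000
base radius r_b = r_p·cos α = 11.300000·cos 24.106° = 10.314543
roll angle φ = 32.873° = 0.57374209 rad
x = r_b·(cos φ + φ·sin φ) = 10.314543·(0.83987574 + 0.57374209·0.54277873) = 11.875038
y = r_b·(sin φ − φ·cos φ) = 10.314543·(0.54277873 − 0.57374209·0.83987574) = 0.628224

x=11.875038 y=0.628224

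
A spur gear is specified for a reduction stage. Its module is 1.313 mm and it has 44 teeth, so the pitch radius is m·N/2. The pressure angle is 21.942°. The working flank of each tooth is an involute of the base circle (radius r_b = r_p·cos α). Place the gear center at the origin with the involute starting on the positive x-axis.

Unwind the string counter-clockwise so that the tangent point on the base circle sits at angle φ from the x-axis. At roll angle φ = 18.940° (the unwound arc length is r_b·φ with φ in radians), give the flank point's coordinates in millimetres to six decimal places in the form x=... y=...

pitch radius r_p = m·N/2 = 1.313·44/2 = 28.886000
base radius r_b = r_p·cos α = 28.886000·cos 21.942° = 26.793573
roll angle φ = 18.940° = 0.33056536 rad
x = r_b·(cos φ + φ·sin φ) = 26.793573·(0.94585899 + 0.33056536·0.32457783) = 28.217737
y = r_b·(sin φ − φ·cos φ) = 26.793573·(0.32457783 − 0.33056536·0.94585899) = 0.319101

x=28.217737 y=0.319101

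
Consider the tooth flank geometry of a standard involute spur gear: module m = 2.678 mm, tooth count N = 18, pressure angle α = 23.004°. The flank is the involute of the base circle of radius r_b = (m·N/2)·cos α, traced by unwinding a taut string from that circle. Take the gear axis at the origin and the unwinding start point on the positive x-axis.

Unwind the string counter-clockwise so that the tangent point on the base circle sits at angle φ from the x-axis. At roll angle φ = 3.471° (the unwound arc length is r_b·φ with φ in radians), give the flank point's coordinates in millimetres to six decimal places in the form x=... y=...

pitch radius r_p = m·N/2 = 2.678·18/2 = 24.102000
base radius r_b = r_p·cos α = 24.102000·cos 23.004° = 22.185350
roll angle φ = 3.471° = 0.06058038 rad
x = r_b·(cos φ + φ·sin φ) = 22.185350·(0.99816557 + 0.06058038·0.06054333) = 22.226023
y = r_b·(sin φ − φ·cos φ) = 22.185350·(0.06054333 − 0.06058038·0.99816557) = 0.001644

x=22.226023 y=0.001644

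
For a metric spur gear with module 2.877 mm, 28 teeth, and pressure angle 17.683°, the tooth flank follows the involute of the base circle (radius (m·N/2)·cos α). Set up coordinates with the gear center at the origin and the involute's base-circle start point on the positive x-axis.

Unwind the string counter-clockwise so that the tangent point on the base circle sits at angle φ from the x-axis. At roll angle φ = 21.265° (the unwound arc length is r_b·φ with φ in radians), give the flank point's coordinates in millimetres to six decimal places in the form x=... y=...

pitch radius r_p = m·N/2 = 2.877·28/2 = 40.278000
base radius r_b = r_p·cos α = 40.278000·cos 17.683° = 38.374931
roll angle φ = 21.265° = 0.37114427 rad
x = r_b·(cos φ + φ·sin φ) = 38.374931·(0.93191295 + 0.37114427·0.36268202) = 40.927643
y = r_b·(sin φ − φ·cos φ) = 38.374931·(0.36268202 − 0.37114427·0.93191295) = 0.645001

x=40.927643 y=0.645001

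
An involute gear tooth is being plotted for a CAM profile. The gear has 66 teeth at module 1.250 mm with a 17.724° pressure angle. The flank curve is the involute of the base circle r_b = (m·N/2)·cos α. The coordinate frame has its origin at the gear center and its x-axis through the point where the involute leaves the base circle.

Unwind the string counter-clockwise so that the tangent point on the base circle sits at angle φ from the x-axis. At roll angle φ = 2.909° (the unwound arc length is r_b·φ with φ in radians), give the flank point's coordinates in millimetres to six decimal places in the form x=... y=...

pitch radius r_p = m·N/2 = 1.250·66/2 = 41.250000
base radius r_b = r_p·cos α = 41.250000·cos 17.724° = 39.292029
roll angle φ = 2.909° = 0.05077163 rad
x = r_b·(cos φ + φ·sin φ) = 39.292029·(0.99871140 + 0.05077163·0.05074982) = 39.342639
y = r_b·(sin φ − φ·cos φ) = 39.292029·(0.05074982 − 0.05077163·0.99871140) = 0.001714

x=39.342639 y=0.001714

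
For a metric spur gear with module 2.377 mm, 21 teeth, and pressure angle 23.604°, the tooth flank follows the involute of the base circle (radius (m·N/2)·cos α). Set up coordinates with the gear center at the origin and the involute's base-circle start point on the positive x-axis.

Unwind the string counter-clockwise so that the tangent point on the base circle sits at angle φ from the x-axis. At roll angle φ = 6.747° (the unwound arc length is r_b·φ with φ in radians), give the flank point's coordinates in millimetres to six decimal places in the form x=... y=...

pitch radius r_p = m·N/2 = 2.377·21/2 = 24.958500
base radius r_b = r_p·cos α = 24.958500·cos 23.604° = 22.870342
roll angle φ = 6.747° = 0.11775736 rad
x = r_b·(cos φ + φ·sin φ) = 22.870342·(0.99307461 + 0.11775736·0.11748540) = 23.028361
y = r_b·(sin φ − φ·cos φ) = 22.870342·(0.11748540 − 0.11775736·0.99307461) = 0.012431

x=23.028361 y=0.012431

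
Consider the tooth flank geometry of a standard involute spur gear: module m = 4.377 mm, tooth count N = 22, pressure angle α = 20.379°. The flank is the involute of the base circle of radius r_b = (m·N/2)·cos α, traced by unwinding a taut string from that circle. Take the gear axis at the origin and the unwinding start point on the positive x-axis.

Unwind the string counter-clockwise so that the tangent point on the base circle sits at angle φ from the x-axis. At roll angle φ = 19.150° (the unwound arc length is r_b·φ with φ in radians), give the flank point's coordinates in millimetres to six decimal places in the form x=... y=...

x=47.584427 y=0.555465

pitch radius r_p = m·N/2 = 4.377·22/2 = 48.147000
base radius r_b = r_p·cos α = 48.147000·cos 20.379° = 45.133464
roll angle φ = 19.150° = 0.33423055 rad
x = r_b·(cos φ + φ·sin φ) = 45.133464·(0.94466300 + 0.33423055·0.32804240) = 47.584427
y = r_b·(sin φ − φ·cos φ) = 45.133464·(0.32804240 − 0.33423055·0.94466300) = 0.555465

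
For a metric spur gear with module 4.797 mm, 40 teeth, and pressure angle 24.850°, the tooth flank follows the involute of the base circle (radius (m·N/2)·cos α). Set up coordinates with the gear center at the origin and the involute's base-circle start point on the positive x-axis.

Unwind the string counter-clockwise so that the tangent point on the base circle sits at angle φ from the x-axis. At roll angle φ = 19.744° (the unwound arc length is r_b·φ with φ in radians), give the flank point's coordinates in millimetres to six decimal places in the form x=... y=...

pitch radius r_p = m·N/2 = 4.797·40/2 = 95.940000
base radius r_b = r_p·cos α = 95.940000·cos 24.850° = 87.057020
roll angle φ = 19.744° = 0.34459781 rad
x = r_b·(cos φ + φ·sin φ) = 87.057020·(0.94121140 + 0.34459781·0.33781816) = 92.073489
y = r_b·(sin φ − φ·cos φ) = 87.057020·(0.33781816 − 0.34459781·0.94121140) = 1.173422

x=92.073489 y=1.173422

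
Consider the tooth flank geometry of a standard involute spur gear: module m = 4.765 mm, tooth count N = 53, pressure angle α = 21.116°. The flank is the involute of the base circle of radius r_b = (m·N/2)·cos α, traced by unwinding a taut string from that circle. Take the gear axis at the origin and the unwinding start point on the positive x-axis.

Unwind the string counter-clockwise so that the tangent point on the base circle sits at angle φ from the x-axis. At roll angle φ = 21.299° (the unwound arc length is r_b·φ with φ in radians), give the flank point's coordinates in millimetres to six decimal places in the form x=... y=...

x=125.653541 y=1.989285

pitch radius r_p = m·N/2 = 4.765·53/2 = 126.272500
base radius r_b = r_p·cos α = 126.272500·cos 21.116° = 117.793676
roll angle φ = 21.299° = 0.37173768 rad
x = r_b·(cos φ + φ·sin φ) = 117.793676·(0.93169757 + 0.37173768·0.36323497) = 125.653541
y = r_b·(sin φ − φ·cos φ) = 117.793676·(0.36323497 − 0.37173768·0.93169757) = 1.989285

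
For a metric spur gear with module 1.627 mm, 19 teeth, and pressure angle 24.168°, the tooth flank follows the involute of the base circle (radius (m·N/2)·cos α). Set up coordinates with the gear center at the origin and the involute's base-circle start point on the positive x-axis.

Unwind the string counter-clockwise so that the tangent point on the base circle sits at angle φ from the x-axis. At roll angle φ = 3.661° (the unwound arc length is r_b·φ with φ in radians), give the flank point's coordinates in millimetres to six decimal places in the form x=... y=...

pitch radius r_p = m·N/2 = 1.627·19/2 = 15.456500
base radius r_b = r_p·cos α = 15.456500·cos 24.168° = 14.101721
roll angle φ = 3.661° = 0.06389650 rad
x = r_b·(cos φ + φ·sin φ) = 14.101721·(0.99795931 + 0.06389650·0.06385303) = 14.130479
y = r_b·(sin φ − φ·cos φ) = 14.101721·(0.06385303 − 0.06389650·0.99795931) = 0.001226

x=14.130479 y=0.001226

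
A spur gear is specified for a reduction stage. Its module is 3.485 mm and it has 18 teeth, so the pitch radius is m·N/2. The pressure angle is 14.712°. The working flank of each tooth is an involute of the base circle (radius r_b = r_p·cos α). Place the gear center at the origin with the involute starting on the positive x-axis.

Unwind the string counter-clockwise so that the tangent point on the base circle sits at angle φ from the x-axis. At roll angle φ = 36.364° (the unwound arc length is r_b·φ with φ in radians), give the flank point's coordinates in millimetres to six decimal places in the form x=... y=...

x=35.844964 y=2.482552

pitch radius r_p = m·N/2 = 3.485·18/2 = 31.365000
base radius r_b = r_p·cos α = 31.365000·cos 14.712° = 30.336685
roll angle φ = 36.364° = 0.63467153 rad
x = r_b·(cos φ + φ·sin φ) = 30.336685·(0.80526649 + 0.63467153·0.59291304) = 35.844964
y = r_b·(sin φ − φ·cos φ) = 30.336685·(0.59291304 − 0.63467153·0.80526649) = 2.482552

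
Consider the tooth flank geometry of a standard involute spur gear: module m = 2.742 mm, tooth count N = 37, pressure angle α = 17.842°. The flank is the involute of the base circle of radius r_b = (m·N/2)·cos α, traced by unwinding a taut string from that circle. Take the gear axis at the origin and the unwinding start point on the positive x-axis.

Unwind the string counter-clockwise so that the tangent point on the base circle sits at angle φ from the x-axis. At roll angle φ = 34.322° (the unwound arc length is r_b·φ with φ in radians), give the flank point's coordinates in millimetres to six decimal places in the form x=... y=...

x=56.189112 y=3.337309

pitch radius r_p = m·N/2 = 2.742·37/2 = 50.727000
base radius r_b = r_p·cos α = 50.727000·cos 17.842° = 48.287288
roll angle φ = 34.322° = 0.59903191 rad
x = r_b·(cos φ + φ·sin φ) = 48.287288·(0.82588186 + 0.59903191·0.56384321) = 56.189112
y = r_b·(sin φ − φ·cos φ) = 48.287288·(0.56384321 − 0.59903191·0.82588186) = 3.337309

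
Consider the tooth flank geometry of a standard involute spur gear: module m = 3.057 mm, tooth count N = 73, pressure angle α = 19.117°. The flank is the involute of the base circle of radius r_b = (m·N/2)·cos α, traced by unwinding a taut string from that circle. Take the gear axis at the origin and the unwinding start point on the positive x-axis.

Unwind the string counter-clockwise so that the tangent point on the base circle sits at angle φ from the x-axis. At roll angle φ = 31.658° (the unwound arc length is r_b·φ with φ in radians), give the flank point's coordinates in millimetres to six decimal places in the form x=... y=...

pitch radius r_p = m·N/2 = 3.057·73/2 = 111.580500
base radius r_b = r_p·cos α = 111.580500·cos 19.117° = 105.427034
roll angle φ = 31.658° = 0.55253633 rad
x = r_b·(cos φ + φ·sin φ) = 105.427034·(0.85119607 + 0.55253633·0.52484783) = 120.312654
y = r_b·(sin φ − φ·cos φ) = 105.427034·(0.52484783 − 0.55253633·0.85119607) = 5.749050

x=120.312654 y=5.749050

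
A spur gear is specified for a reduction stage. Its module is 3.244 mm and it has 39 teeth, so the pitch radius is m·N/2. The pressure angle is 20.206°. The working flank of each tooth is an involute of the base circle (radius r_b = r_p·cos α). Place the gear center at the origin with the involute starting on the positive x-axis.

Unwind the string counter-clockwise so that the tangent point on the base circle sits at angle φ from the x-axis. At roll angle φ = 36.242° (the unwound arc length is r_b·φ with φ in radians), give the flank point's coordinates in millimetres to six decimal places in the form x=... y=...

pitch radius r_p = m·N/2 = 3.244·39/2 = 63.258000
base radius r_b = r_p·cos α = 63.258000·cos 20.206° = 59.364904
roll angle φ = 36.242° = 0.63254223 rad
x = r_b·(cos φ + φ·sin φ) = 59.364904·(0.80652716 + 0.63254223·0.59119704) = 70.079334
y = r_b·(sin φ − φ·cos φ) = 59.364904·(0.59119704 − 0.63254223·0.80652716) = 4.810609

x=70.079334 y=4.810609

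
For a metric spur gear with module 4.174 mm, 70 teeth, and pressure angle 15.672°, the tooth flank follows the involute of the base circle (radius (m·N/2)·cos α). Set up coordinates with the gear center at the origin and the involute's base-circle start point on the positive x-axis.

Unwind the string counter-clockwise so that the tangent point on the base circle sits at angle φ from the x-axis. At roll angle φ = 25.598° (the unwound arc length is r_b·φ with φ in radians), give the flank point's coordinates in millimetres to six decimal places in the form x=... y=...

pitch radius r_p = m·N/2 = 4.174·70/2 = 146.090000
base radius r_b = r_p·cos α = 146.090000·cos 15.672° = 140.658939
roll angle φ = 25.598° = 0.44676938 rad
x = r_b·(cos φ + φ·sin φ) = 140.658939·(0.90184761 + 0.44676938·0.43205427) = 154.004129
y = r_b·(sin φ − φ·cos φ) = 140.658939·(0.43205427 − 0.44676938·0.90184761) = 4.098291

x=154.004129 y=4.098291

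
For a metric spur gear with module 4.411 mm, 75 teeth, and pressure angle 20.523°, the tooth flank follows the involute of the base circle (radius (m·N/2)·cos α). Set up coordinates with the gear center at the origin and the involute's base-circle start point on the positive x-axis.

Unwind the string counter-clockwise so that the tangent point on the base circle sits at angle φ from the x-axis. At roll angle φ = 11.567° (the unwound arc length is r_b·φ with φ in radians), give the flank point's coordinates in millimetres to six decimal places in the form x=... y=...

pitch radius r_p = m·N/2 = 4.411·75/2 = 165.412500
base radius r_b = r_p·cos α = 165.412500·cos 20.523° = 154.914022
roll angle φ = 11.567° = 0.20188223 rad
x = r_b·(cos φ + φ·sin φ) = 154.914022·(0.97969090 + 0.20188223·0.20051369) = 158.038801
y = r_b·(sin φ − φ·cos φ) = 154.914022·(0.20051369 − 0.20188223·0.97969090) = 0.423148

x=158.038801 y=0.423148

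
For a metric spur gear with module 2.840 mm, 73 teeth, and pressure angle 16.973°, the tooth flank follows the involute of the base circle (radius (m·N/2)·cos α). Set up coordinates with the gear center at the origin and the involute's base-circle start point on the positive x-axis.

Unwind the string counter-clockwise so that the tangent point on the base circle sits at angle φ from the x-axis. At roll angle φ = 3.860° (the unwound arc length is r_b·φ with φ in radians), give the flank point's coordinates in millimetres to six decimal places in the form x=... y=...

x=99.369560 y=0.010101

pitch radius r_p = m·N/2 = 2.840·73/2 = 103.660000
base radius r_b = r_p·cos α = 103.660000·cos 16.973° = 99.144822
roll angle φ = 3.860° = 0.06736971 rad
x = r_b·(cos φ + φ·sin φ) = 99.144822·(0.99773152 + 0.06736971·0.06731876) = 99.369560
y = r_b·(sin φ − φ·cos φ) = 99.144822·(0.06731876 − 0.06736971·0.99773152) = 0.010101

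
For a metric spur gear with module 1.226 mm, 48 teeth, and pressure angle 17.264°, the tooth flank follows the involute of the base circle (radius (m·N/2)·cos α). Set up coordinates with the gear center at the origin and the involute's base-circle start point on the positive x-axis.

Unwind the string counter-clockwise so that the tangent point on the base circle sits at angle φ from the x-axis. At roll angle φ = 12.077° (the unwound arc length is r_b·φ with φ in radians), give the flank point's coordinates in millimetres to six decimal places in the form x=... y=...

x=28.715658 y=0.087325

pitch radius r_p = m·N/2 = 1.226·48/2 = 29.424000
base radius r_b = r_p·cos α = 29.424000·cos 17.264° = 28.098374
roll angle φ = 12.077° = 0.21078341 rad
x = r_b·(cos φ + φ·sin φ) = 28.098374·(0.97786730 + 0.21078341·0.20922604) = 28.715658
y = r_b·(sin φ − φ·cos φ) = 28.098374·(0.20922604 − 0.21078341·0.97786730) = 0.087325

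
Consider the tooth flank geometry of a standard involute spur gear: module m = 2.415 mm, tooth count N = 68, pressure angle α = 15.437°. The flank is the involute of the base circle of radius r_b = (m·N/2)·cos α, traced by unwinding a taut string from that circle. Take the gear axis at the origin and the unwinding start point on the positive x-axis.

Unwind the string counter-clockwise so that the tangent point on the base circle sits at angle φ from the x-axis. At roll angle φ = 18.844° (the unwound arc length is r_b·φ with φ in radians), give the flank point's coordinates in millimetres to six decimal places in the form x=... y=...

pitch radius r_p = m·N/2 = 2.415·68/2 = 82.110000
base radius r_b = r_p·cos α = 82.110000·cos 15.437° = 79.147776
roll angle φ = 18.844° = 0.32888984 rad
x = r_b·(cos φ + φ·sin φ) = 79.147776·(0.94640150 + 0.32888984·0.32299257) = 83.313361
y = r_b·(sin φ − φ·cos φ) = 79.147776·(0.32299257 − 0.32888984·0.94640150) = 0.928461

x=83.313361 y=0.928461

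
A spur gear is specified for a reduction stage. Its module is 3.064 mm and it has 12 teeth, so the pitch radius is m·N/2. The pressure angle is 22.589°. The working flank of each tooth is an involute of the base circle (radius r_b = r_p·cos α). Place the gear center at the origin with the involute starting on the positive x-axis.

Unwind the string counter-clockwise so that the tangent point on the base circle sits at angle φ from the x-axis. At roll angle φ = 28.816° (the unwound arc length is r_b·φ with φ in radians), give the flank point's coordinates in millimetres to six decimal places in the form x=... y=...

x=18.986482 y=0.701717

pitch radius r_p = m·N/2 = 3.064·12/2 = 18.384000
base radius r_b = r_p·cos α = 18.384000·cos 22.589° = 16.973653
roll angle φ = 28.816° = 0.50293408 rad
x = r_b·(cos φ + φ·sin φ) = 16.973653·(0.87617211 + 0.50293408·0.48199837) = 18.986482
y = r_b·(sin φ − φ·cos φ) = 16.973653·(0.48199837 − 0.50293408·0.87617211) = 0.701717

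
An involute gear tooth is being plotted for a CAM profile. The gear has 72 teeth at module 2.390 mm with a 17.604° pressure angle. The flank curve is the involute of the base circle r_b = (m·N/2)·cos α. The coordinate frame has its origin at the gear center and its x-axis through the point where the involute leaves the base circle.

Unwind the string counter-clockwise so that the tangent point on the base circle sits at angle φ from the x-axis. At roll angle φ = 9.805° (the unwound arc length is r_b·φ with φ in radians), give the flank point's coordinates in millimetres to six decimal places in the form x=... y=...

x=83.202786 y=0.136600

pitch radius r_p = m·N/2 = 2.390·72/2 = 86.040000
base radius r_b = r_p·cos α = 86.040000·cos 17.604° = 82.010709
roll angle φ = 9.805° = 0.17112953 rad
x = r_b·(cos φ + φ·sin φ) = 82.010709·(0.98539304 + 0.17112953·0.17029549) = 83.202786
y = r_b·(sin φ − φ·cos φ) = 82.010709·(0.17029549 − 0.17112953·0.98539304) = 0.136600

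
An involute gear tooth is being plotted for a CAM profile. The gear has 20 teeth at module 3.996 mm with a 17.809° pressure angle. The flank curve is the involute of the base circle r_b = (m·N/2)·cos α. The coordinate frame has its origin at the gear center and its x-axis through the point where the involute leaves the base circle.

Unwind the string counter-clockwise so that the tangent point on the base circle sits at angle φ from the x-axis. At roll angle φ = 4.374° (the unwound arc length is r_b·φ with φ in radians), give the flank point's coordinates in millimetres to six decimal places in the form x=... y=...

x=38.155872 y=0.005639

pitch radius r_p = m·N/2 = 3.996·20/2 = 39.960000
base radius r_b = r_p·cos α = 39.960000·cos 17.809° = 38.045171
roll angle φ = 4.374° = 0.07634070 rad
x = r_b·(cos φ + φ·sin φ) = 38.045171·(0.99708746 + 0.07634070·0.07626657) = 38.155872
y = r_b·(sin φ − φ·cos φ) = 38.045171·(0.07626657 − 0.07634070·0.99708746) = 0.005639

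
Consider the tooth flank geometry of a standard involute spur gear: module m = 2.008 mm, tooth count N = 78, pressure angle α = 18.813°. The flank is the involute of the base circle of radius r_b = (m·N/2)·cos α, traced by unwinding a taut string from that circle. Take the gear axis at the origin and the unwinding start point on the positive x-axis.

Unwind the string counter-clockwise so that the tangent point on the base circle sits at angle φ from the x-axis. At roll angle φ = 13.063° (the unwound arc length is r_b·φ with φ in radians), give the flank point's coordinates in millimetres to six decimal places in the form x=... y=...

x=76.029917 y=0.291316

pitch radius r_p = m·N/2 = 2.008·78/2 = 78.312000
base radius r_b = r_p·cos α = 78.312000·cos 18.813° = 74.128269
roll angle φ = 13.063° = 0.22799236 rad
x = r_b·(cos φ + φ·sin φ) = 74.128269·(0.97412213 + 0.22799236·0.22602229) = 76.029917
y = r_b·(sin φ − φ·cos φ) = 74.128269·(0.22602229 − 0.22799236·0.97412213) = 0.291316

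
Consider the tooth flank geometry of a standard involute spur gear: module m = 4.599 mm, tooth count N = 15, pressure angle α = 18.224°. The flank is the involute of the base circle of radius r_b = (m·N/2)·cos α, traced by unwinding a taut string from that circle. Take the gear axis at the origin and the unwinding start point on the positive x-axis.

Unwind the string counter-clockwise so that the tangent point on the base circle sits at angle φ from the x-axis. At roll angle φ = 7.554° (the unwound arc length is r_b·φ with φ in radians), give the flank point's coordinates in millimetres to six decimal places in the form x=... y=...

pitch radius r_p = m·N/2 = 4.599·15/2 = 34.492500
base radius r_b = r_p·cos α = 34.492500·cos 18.224° = 32.762395
roll angle φ = 7.554° = 0.13184217 rad
x = r_b·(cos φ + φ·sin φ) = 32.762395·(0.99132140 + 0.13184217·0.13146055) = 33.045903
y = r_b·(sin φ − φ·cos φ) = 32.762395·(0.13146055 − 0.13184217·0.99132140) = 0.024984

x=33.045903 y=0.024984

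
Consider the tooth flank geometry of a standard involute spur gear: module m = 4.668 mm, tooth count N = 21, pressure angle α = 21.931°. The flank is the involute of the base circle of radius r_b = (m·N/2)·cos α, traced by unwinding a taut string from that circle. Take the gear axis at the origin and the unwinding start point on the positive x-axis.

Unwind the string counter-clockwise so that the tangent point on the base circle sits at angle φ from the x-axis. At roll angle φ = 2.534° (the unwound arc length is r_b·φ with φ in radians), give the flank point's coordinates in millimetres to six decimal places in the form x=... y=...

pitch radius r_p = m·N/2 = 4.668·21/2 = 49.014000
base radius r_b = r_p·cos α = 49.014000·cos 21.931° = 45.467068
roll angle φ = 2.534° = 0.04422664 rad
x = r_b·(cos φ + φ·sin φ) = 45.467068·(0.99902216 + 0.04422664·0.04421223) = 45.511513
y = r_b·(sin φ − φ·cos φ) = 45.467068·(0.04421223 − 0.04422664·0.99902216) = 0.001311

x=45.511513 y=0.001311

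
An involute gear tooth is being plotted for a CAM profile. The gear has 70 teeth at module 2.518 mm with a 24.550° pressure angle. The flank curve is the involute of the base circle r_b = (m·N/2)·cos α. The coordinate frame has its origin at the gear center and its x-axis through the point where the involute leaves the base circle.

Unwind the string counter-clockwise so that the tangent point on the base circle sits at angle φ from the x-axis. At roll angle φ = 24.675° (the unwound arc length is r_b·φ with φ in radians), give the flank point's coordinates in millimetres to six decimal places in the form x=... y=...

pitch radius r_p = m·N/2 = 2.518·70/2 = 88.130000
base radius r_b = r_p·cos α = 88.130000·cos 24.550° = 80.162963
roll angle φ = 24.675° = 0.43065999 rad
x = r_b·(cos φ + φ·sin φ) = 80.162963·(0.90869042 + 0.43065999·0.41747062) = 87.255647
y = r_b·(sin φ − φ·cos φ) = 80.162963·(0.41747062 − 0.43065999·0.90869042) = 2.094980

x=87.255647 y=2.094980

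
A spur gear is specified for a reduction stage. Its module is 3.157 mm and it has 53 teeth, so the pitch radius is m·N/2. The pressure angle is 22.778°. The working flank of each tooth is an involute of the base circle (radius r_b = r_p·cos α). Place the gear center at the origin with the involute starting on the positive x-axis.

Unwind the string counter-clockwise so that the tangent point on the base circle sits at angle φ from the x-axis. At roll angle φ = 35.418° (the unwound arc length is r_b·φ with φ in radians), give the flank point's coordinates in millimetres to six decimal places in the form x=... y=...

pitch radius r_p = m·N/2 = 3.157·53/2 = 83.660500
base radius r_b = r_p·cos α = 83.660500·cos 22.778° = 77.135975
roll angle φ = 35.418° = 0.61816071 rad
x = r_b·(cos φ + φ·sin φ) = 77.135975·(0.81494577 + 0.61816071·0.57953722) = 90.495379
y = r_b·(sin φ − φ·cos φ) = 77.135975·(0.57953722 − 0.61816071·0.81494577) = 5.844575

x=90.495379 y=5.844575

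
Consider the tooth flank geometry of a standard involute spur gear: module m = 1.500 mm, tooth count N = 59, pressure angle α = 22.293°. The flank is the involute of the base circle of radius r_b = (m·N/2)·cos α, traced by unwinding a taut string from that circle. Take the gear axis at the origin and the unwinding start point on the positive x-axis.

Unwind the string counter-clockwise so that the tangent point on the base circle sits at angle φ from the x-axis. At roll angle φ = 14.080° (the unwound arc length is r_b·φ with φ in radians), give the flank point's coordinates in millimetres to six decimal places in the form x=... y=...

x=42.160227 y=0.201312

pitch radius r_p = m·N/2 = 1.500·59/2 = 44.250000
base radius r_b = r_p·cos α = 44.250000·cos 22.293° = 40.942581
roll angle φ = 14.080° = 0.24574236 rad
x = r_b·(cos φ + φ·sin φ) = 40.942581·(0.96995699 + 0.24574236·0.24327645) = 42.160227
y = r_b·(sin φ − φ·cos φ) = 40.942581·(0.24327645 − 0.24574236·0.96995699) = 0.201312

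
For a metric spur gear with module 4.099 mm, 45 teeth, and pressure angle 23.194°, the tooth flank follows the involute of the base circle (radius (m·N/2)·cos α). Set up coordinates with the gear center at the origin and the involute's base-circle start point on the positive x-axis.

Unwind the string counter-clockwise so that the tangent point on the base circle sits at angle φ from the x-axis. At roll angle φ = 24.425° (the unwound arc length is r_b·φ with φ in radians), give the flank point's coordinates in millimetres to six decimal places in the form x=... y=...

x=92.129799 y=2.149616

pitch radius r_p = m·N/2 = 4.099·45/2 = 92.227500
base radius r_b = r_p·cos α = 92.227500·cos 23.194° = 84.773359
roll angle φ = 24.425° = 0.42629667 rad
x = r_b·(cos φ + φ·sin φ) = 84.773359·(0.91050332 + 0.42629667·0.41350175) = 92.129799
y = r_b·(sin φ − φ·cos φ) = 84.773359·(0.41350175 − 0.42629667·0.91050332) = 2.149616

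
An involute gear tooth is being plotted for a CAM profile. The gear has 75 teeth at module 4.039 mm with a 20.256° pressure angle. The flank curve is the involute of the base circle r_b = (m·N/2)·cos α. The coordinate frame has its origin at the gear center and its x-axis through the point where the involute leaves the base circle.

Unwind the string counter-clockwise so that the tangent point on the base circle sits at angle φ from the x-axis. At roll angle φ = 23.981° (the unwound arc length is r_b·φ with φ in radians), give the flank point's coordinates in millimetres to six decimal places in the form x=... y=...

pitch radius r_p = m·N/2 = 4.039·75/2 = 151.462500
base radius r_b = r_p·cos α = 151.462500·cos 20.256° = 142.095315
roll angle φ = 23.981° = 0.41854741 rad
x = r_b·(cos φ + φ·sin φ) = 142.095315·(0.91368029 + 0.41854741·0.40643368) = 154.001772
y = r_b·(sin φ − φ·cos φ) = 142.095315·(0.40643368 − 0.41854741·0.91368029) = 3.412442

x=154.001772 y=3.412442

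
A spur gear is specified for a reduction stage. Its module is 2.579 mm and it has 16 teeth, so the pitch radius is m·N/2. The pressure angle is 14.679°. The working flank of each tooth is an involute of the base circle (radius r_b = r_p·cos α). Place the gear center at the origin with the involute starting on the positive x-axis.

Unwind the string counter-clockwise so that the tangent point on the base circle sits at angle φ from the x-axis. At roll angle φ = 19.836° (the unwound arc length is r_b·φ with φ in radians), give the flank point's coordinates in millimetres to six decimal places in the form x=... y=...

pitch radius r_p = m·N/2 = 2.579·16/2 = 20.632000
base radius r_b = r_p·cos α = 20.632000·cos 14.679° = 19.958586
roll angle φ = 19.836° = 0.34620351 rad
x = r_b·(cos φ + φ·sin φ) = 19.958586·(0.94066775 + 0.34620351·0.33932903) = 21.119071
y = r_b·(sin φ − φ·cos φ) = 19.958586·(0.33932903 − 0.34620351·0.94066775) = 0.272765

x=21.119071 y=0.272765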